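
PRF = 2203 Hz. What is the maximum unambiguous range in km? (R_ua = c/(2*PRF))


R_ua = 3e8 / (2 * 2203) = 68089.0 m = 68.1 km

68.1 km


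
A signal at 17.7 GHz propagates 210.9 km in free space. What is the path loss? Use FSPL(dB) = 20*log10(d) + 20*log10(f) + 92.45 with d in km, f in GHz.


20*log10(210.9) = 46.48
20*log10(17.7) = 24.96
FSPL = 163.9 dB

163.9 dB


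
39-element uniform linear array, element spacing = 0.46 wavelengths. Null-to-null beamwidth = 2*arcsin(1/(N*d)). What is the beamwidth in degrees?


1/(N*d) = 1/(39*0.46) = 0.055741
BW = 2*arcsin(0.055741) = 6.4 degrees

6.4 degrees


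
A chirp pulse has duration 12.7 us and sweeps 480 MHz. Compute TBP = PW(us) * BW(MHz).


TBP = 12.7 * 480 = 6096.0

6096.0


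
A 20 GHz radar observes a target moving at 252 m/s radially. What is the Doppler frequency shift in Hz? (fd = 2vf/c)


fd = 2 * 252 * 20000000000.0 / 3e8 = 33600.0 Hz

33600.0 Hz


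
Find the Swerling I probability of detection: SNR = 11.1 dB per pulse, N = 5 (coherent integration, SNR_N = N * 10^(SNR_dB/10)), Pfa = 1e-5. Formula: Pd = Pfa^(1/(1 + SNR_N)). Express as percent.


SNR_lin = 10^(11.1/10) = 12.8825
SNR_N = 5 * 12.8825 = 64.4125
1/(1 + SNR_N) = 1/65.4125 = 0.0152876
Pd = (1e-5)^0.0152876 = 0.83861
Pd = 83.9%

83.9%


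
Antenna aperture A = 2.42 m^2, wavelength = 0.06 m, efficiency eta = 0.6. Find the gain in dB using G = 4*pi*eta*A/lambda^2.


G_linear = 4*pi*0.6*2.42/0.06^2 = 5068.44
G_dB = 10*log10(5068.44) = 37.0 dB

37.0 dB


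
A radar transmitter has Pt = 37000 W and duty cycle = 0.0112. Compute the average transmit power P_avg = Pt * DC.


P_avg = 37000 * 0.0112 = 414.4 W

414.4 W


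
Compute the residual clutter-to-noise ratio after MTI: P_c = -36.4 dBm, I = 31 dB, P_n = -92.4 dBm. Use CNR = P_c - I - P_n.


CNR = -36.4 - 31 - (-92.4) = 25.0 dB

25.0 dB


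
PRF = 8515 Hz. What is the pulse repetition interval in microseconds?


PRI = 1/8515 = 0.0001174398 s = 117.4 us

117.4 us


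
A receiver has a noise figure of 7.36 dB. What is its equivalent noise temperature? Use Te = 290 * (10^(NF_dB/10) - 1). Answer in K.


NF_lin = 10^(7.36/10) = 5.445027
Te = 290 * (5.445027 - 1) = 1289.1 K

1289.1 K


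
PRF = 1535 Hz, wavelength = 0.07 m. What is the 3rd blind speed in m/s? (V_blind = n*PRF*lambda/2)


V_blind = 3 * 1535 * 0.07 / 2 = 161.2 m/s

161.2 m/s


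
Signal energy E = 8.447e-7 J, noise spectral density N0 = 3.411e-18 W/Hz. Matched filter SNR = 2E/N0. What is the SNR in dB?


SNR_lin = 2 * 8.447e-7 / 3.411e-18 = 4.953e11
SNR_dB = 10*log10(4.953e11) = 116.9 dB

116.9 dB


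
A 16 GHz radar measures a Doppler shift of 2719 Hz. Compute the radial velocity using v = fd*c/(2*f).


v = 2719 * 3e8 / (2 * 16000000000.0) = 25.5 m/s

25.5 m/s


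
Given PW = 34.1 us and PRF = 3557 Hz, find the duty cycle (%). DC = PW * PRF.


DC = 34.1e-6 * 3557 * 100 = 12.13%

12.13%


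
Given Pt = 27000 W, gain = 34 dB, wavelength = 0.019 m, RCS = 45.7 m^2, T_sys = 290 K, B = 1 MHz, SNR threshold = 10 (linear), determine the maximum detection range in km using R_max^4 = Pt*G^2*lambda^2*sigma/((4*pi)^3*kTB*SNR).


G_lin = 10^(34/10) = 2511.886432
R^4 = 27000 * 2511.886432^2 * 0.019^2 * 45.7 / ((4*pi)^3 * 1.38e-23 * 290 * 1000000.0 * 10)
R^4 = 3.539e19 m^4
R_max = (3.539e19)^(1/4) = 77129.4 m = 77.1 km

77.1 km


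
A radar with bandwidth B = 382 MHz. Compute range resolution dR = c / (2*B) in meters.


dR = 3e8 / (2 * 382000000.0) = 0.39 m

0.39 m


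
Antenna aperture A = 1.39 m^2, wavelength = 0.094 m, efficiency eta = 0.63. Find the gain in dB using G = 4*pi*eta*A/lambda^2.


G_linear = 4*pi*0.63*1.39/0.094^2 = 1245.4
G_dB = 10*log10(1245.4) = 31.0 dB

31.0 dB


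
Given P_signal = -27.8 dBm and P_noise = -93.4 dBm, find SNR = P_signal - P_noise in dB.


SNR = -27.8 - (-93.4) = 65.6 dB

65.6 dB


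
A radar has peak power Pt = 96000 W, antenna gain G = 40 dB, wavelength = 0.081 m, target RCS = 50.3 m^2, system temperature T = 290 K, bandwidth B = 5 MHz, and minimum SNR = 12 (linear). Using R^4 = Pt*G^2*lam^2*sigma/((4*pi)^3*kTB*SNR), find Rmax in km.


G_lin = 10^(40/10) = 10000.0
R^4 = 96000 * 10000.0^2 * 0.081^2 * 50.3 / ((4*pi)^3 * 1.38e-23 * 290 * 5000000.0 * 12)
R^4 = 6.64892e21 m^4
R_max = (6.64892e21)^(1/4) = 285553.7 m = 285.6 km

285.6 km


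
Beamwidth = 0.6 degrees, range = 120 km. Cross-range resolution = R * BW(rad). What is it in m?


BW_rad = 0.010471976
CR = 120000 * 0.010471976 = 1256.6 m

1256.6 m


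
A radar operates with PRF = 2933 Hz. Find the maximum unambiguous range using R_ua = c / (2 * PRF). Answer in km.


R_ua = 3e8 / (2 * 2933) = 51142.2 m = 51.1 km

51.1 km


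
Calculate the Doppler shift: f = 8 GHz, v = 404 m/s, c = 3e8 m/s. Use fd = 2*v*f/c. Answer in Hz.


fd = 2 * 404 * 8000000000.0 / 3e8 = 21546.7 Hz

21546.7 Hz


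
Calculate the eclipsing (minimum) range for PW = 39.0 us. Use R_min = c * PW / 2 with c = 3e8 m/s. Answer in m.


R_min = 3e8 * 39.0e-6 / 2 = 5850.0 m

5850.0 m


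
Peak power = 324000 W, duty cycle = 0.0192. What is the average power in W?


P_avg = 324000 * 0.0192 = 6220.8 W

6220.8 W


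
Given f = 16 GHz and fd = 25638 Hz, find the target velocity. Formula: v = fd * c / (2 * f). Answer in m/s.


v = 25638 * 3e8 / (2 * 16000000000.0) = 240.4 m/s

240.4 m/s


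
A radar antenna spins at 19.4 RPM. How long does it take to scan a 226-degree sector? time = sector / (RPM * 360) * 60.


t = 226 / (19.4 * 360) * 60 = 1.94 s

1.94 s


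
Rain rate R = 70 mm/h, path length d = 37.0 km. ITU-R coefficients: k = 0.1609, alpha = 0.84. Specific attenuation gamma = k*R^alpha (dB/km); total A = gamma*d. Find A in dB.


gamma = 0.1609 * 70^0.84 = 5.707401 dB/km
A = 5.707401 * 37.0 = 211.17 dB

211.17 dB


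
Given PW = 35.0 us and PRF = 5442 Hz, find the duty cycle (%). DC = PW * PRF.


DC = 35.0e-6 * 5442 * 100 = 19.05%

19.05%


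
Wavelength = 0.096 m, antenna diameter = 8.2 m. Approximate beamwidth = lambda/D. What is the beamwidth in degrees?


BW_rad = 0.096 / 8.2 = 0.011707
BW_deg = 0.67 degrees

0.67 degrees


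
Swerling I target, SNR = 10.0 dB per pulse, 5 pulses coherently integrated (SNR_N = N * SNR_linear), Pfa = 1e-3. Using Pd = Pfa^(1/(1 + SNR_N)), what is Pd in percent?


SNR_lin = 10^(10.0/10) = 10.0
SNR_N = 5 * 10.0 = 50.0
1/(1 + SNR_N) = 1/51.0 = 0.0196078
Pd = (1e-3)^0.0196078 = 0.87333
Pd = 87.3%

87.3%


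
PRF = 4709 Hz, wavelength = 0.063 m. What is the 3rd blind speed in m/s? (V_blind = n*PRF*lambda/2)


V_blind = 3 * 4709 * 0.063 / 2 = 445.0 m/s

445.0 m/s


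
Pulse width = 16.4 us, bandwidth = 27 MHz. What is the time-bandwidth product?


TBP = 16.4 * 27 = 442.8

442.8


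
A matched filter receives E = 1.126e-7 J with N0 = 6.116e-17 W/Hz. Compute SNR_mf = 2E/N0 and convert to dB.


SNR_lin = 2 * 1.126e-7 / 6.116e-17 = 3.682e9
SNR_dB = 10*log10(3.682e9) = 95.7 dB

95.7 dB


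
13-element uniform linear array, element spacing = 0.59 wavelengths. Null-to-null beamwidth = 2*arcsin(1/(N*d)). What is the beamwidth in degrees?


1/(N*d) = 1/(13*0.59) = 0.130378
BW = 2*arcsin(0.130378) = 15.0 degrees

15.0 degrees


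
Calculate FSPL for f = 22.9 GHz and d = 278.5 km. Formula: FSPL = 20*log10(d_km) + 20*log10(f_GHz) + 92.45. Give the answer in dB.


20*log10(278.5) = 48.9
20*log10(22.9) = 27.2
FSPL = 168.5 dB

168.5 dB


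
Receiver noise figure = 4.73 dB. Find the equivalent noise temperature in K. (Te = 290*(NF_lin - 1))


NF_lin = 10^(4.73/10) = 2.971666
Te = 290 * (2.971666 - 1) = 571.8 K

571.8 K


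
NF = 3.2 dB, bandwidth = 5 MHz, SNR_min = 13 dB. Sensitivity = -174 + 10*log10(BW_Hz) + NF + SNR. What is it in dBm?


10*log10(5000000.0) = 66.99
S = -174 + 66.99 + 3.2 + 13 = -90.8 dBm

-90.8 dBm


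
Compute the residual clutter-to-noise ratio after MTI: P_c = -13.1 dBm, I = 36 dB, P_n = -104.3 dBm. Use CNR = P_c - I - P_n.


CNR = -13.1 - 36 - (-104.3) = 55.2 dB

55.2 dB


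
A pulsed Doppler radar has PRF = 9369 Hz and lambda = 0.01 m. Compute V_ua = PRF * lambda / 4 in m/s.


V_ua = 9369 * 0.01 / 4 = 23.4 m/s

23.4 m/s


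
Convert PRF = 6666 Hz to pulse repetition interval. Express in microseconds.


PRI = 1/6666 = 0.000150015 s = 150.0 us

150.0 us


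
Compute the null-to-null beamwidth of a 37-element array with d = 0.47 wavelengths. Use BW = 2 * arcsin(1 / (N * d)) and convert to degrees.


1/(N*d) = 1/(37*0.47) = 0.057504
BW = 2*arcsin(0.057504) = 6.6 degrees

6.6 degrees


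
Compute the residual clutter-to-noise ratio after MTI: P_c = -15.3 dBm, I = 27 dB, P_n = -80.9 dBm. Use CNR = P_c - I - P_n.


CNR = -15.3 - 27 - (-80.9) = 38.6 dB

38.6 dB


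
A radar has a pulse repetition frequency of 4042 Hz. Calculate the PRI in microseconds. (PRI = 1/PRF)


PRI = 1/4042 = 0.0002474023 s = 247.4 us

247.4 us


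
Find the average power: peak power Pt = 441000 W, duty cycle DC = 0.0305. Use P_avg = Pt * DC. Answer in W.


P_avg = 441000 * 0.0305 = 13450.5 W

13450.5 W


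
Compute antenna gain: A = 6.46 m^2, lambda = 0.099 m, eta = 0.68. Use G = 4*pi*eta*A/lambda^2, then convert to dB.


G_linear = 4*pi*0.68*6.46/0.099^2 = 5632.24
G_dB = 10*log10(5632.24) = 37.5 dB

37.5 dB


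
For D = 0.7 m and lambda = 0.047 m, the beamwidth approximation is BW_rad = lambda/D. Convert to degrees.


BW_rad = 0.047 / 0.7 = 0.067143
BW_deg = 3.85 degrees

3.85 degrees


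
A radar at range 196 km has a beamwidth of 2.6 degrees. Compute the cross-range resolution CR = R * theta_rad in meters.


BW_rad = 0.045378561
CR = 196000 * 0.045378561 = 8894.2 m

8894.2 m


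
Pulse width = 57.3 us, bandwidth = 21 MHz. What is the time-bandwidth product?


TBP = 57.3 * 21 = 1203.3

1203.3


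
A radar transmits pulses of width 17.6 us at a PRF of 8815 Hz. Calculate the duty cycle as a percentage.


DC = 17.6e-6 * 8815 * 100 = 15.51%

15.51%


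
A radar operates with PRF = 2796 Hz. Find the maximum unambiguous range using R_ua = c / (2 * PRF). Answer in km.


R_ua = 3e8 / (2 * 2796) = 53648.1 m = 53.6 km

53.6 km


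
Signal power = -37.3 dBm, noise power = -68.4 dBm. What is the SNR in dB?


SNR = -37.3 - (-68.4) = 31.1 dB

31.1 dB


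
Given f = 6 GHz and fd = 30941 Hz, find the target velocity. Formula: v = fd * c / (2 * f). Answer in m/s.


v = 30941 * 3e8 / (2 * 6000000000.0) = 773.5 m/s

773.5 m/s


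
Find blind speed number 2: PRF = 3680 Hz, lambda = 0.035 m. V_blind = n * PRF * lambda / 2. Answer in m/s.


V_blind = 2 * 3680 * 0.035 / 2 = 128.8 m/s

128.8 m/s


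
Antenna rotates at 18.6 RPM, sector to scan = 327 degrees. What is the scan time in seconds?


t = 327 / (18.6 * 360) * 60 = 2.93 s

2.93 s


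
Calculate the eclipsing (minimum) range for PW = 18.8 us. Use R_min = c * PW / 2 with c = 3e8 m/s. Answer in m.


R_min = 3e8 * 18.8e-6 / 2 = 2820.0 m

2820.0 m


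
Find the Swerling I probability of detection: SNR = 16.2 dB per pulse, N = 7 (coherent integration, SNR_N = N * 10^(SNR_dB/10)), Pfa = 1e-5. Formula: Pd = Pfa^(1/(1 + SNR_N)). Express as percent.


SNR_lin = 10^(16.2/10) = 41.68694
SNR_N = 7 * 41.68694 = 291.80858
1/(1 + SNR_N) = 1/292.80858 = 0.0034152
Pd = (1e-5)^0.0034152 = 0.96144
Pd = 96.1%

96.1%


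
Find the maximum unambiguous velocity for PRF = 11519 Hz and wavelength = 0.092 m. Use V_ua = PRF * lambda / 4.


V_ua = 11519 * 0.092 / 4 = 264.9 m/s

264.9 m/s


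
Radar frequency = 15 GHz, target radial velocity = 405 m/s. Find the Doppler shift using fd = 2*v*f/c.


fd = 2 * 405 * 15000000000.0 / 3e8 = 40500.0 Hz

40500.0 Hz


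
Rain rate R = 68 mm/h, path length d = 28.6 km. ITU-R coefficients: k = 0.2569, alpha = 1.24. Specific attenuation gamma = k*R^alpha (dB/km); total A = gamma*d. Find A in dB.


gamma = 0.2569 * 68^1.24 = 48.092257 dB/km
A = 48.092257 * 28.6 = 1375.44 dB

1375.44 dB


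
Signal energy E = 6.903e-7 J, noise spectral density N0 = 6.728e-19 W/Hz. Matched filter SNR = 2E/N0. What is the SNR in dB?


SNR_lin = 2 * 6.903e-7 / 6.728e-19 = 2.052e12
SNR_dB = 10*log10(2.052e12) = 123.1 dB

123.1 dB


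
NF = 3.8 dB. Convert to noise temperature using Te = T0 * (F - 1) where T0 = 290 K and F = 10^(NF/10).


NF_lin = 10^(3.8/10) = 2.398833
Te = 290 * (2.398833 - 1) = 405.7 K

405.7 K


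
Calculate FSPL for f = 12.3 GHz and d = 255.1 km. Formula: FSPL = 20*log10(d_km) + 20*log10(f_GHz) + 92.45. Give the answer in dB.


20*log10(255.1) = 48.13
20*log10(12.3) = 21.8
FSPL = 162.4 dB

162.4 dB


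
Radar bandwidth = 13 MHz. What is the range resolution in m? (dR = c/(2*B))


dR = 3e8 / (2 * 13000000.0) = 11.54 m

11.54 m


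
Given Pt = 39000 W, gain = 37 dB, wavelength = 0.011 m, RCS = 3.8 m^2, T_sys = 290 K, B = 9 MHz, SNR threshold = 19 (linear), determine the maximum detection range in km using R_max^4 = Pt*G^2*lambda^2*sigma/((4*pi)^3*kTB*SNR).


G_lin = 10^(37/10) = 5011.872336
R^4 = 39000 * 5011.872336^2 * 0.011^2 * 3.8 / ((4*pi)^3 * 1.38e-23 * 290 * 9000000.0 * 19)
R^4 = 3.31689e17 m^4
R_max = (3.31689e17)^(1/4) = 23998.4 m = 24.0 km

24.0 km


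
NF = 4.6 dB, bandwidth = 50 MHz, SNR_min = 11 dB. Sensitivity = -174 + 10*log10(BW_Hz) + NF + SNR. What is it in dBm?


10*log10(50000000.0) = 76.99
S = -174 + 76.99 + 4.6 + 11 = -81.4 dBm

-81.4 dBm


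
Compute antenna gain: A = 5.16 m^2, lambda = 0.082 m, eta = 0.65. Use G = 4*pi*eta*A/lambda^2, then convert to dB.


G_linear = 4*pi*0.65*5.16/0.082^2 = 6268.23
G_dB = 10*log10(6268.23) = 38.0 dB

38.0 dB


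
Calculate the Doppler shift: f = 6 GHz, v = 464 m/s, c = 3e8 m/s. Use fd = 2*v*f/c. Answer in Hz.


fd = 2 * 464 * 6000000000.0 / 3e8 = 18560.0 Hz

18560.0 Hz


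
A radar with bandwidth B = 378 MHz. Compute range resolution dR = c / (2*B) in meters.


dR = 3e8 / (2 * 378000000.0) = 0.4 m

0.4 m


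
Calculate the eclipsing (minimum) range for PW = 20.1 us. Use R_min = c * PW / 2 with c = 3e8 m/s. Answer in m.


R_min = 3e8 * 20.1e-6 / 2 = 3015.0 m

3015.0 m


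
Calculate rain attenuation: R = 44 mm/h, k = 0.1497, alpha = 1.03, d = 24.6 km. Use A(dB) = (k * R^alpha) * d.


gamma = 0.1497 * 44^1.03 = 7.378669 dB/km
A = 7.378669 * 24.6 = 181.52 dB

181.52 dB


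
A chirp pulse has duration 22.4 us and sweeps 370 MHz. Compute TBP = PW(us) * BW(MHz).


TBP = 22.4 * 370 = 8288.0

8288.0


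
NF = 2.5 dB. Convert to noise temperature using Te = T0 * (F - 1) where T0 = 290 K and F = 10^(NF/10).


NF_lin = 10^(2.5/10) = 1.778279
Te = 290 * (1.778279 - 1) = 225.7 K

225.7 K


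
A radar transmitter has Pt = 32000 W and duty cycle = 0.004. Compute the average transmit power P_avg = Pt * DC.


P_avg = 32000 * 0.004 = 128.0 W

128.0 W


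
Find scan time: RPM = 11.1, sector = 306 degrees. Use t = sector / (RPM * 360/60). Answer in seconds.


t = 306 / (11.1 * 360) * 60 = 4.59 s

4.59 s


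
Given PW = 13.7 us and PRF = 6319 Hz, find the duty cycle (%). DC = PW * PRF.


DC = 13.7e-6 * 6319 * 100 = 8.66%

8.66%


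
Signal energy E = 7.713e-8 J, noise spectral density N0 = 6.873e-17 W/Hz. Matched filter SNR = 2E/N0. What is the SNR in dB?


SNR_lin = 2 * 7.713e-8 / 6.873e-17 = 2.244e9
SNR_dB = 10*log10(2.244e9) = 93.5 dB

93.5 dB


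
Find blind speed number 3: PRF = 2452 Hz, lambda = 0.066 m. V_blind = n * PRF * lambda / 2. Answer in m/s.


V_blind = 3 * 2452 * 0.066 / 2 = 242.7 m/s

242.7 m/s


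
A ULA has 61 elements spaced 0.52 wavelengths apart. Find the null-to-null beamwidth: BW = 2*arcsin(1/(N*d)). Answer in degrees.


1/(N*d) = 1/(61*0.52) = 0.031526
BW = 2*arcsin(0.031526) = 3.6 degrees

3.6 degrees


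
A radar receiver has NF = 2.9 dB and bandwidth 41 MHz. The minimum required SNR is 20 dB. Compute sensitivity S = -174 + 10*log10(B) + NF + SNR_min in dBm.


10*log10(41000000.0) = 76.13
S = -174 + 76.13 + 2.9 + 20 = -75.0 dBm

-75.0 dBm


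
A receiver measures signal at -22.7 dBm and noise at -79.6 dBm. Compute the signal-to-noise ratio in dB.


SNR = -22.7 - (-79.6) = 56.9 dB

56.9 dB


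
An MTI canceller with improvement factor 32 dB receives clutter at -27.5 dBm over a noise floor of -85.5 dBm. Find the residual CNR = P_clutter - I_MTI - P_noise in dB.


CNR = -27.5 - 32 - (-85.5) = 26.0 dB

26.0 dB


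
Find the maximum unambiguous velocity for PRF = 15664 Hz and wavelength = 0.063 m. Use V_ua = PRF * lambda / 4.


V_ua = 15664 * 0.063 / 4 = 246.7 m/s

246.7 m/s


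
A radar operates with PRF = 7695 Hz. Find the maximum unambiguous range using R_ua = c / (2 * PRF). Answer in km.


R_ua = 3e8 / (2 * 7695) = 19493.2 m = 19.5 km

19.5 km


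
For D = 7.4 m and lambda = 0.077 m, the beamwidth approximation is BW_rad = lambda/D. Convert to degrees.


BW_rad = 0.077 / 7.4 = 0.010405
BW_deg = 0.6 degrees

0.6 degrees


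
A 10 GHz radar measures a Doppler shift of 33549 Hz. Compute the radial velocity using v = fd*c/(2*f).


v = 33549 * 3e8 / (2 * 10000000000.0) = 503.2 m/s

503.2 m/s


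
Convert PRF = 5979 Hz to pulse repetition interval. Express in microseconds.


PRI = 1/5979 = 0.000167252 s = 167.3 us

167.3 us


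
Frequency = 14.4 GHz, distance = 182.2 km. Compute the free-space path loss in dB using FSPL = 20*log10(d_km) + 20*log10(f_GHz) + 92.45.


20*log10(182.2) = 45.21
20*log10(14.4) = 23.17
FSPL = 160.8 dB

160.8 dB


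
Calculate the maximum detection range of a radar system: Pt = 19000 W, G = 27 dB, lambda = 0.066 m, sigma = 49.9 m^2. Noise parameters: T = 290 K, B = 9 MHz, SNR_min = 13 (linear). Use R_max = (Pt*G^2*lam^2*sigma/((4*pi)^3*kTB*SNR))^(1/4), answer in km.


G_lin = 10^(27/10) = 501.187234
R^4 = 19000 * 501.187234^2 * 0.066^2 * 49.9 / ((4*pi)^3 * 1.38e-23 * 290 * 9000000.0 * 13)
R^4 = 1.11648e18 m^4
R_max = (1.11648e18)^(1/4) = 32505.9 m = 32.5 km

32.5 km


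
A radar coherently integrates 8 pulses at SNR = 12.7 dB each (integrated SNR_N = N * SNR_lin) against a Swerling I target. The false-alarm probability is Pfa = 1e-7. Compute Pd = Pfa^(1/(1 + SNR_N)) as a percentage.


SNR_lin = 10^(12.7/10) = 18.62087
SNR_N = 8 * 18.62087 = 148.96696
1/(1 + SNR_N) = 1/149.96696 = 0.0066681
Pd = (1e-7)^0.0066681 = 0.8981
Pd = 89.8%

89.8%


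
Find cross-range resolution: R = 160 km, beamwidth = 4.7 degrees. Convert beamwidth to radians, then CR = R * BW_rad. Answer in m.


BW_rad = 0.082030475
CR = 160000 * 0.082030475 = 13124.9 m

13124.9 m


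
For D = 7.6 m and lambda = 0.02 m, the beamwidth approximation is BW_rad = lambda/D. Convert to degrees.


BW_rad = 0.02 / 7.6 = 0.002632
BW_deg = 0.15 degrees

0.15 degrees


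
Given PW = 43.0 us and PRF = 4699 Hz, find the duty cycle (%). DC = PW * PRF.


DC = 43.0e-6 * 4699 * 100 = 20.21%

20.21%


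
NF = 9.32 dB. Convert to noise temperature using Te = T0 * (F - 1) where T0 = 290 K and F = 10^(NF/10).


NF_lin = 10^(9.32/10) = 8.550667
Te = 290 * (8.550667 - 1) = 2189.7 K

2189.7 K


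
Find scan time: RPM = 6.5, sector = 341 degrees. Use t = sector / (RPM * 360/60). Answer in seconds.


t = 341 / (6.5 * 360) * 60 = 8.74 s

8.74 s


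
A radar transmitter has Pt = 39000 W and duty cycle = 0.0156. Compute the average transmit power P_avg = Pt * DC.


P_avg = 39000 * 0.0156 = 608.4 W

608.4 W


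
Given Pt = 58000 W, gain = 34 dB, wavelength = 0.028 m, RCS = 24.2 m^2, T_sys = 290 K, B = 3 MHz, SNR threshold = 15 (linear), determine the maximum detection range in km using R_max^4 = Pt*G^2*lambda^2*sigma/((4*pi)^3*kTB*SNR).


G_lin = 10^(34/10) = 2511.886432
R^4 = 58000 * 2511.886432^2 * 0.028^2 * 24.2 / ((4*pi)^3 * 1.38e-23 * 290 * 3000000.0 * 15)
R^4 = 1.94285e19 m^4
R_max = (1.94285e19)^(1/4) = 66391.1 m = 66.4 km

66.4 km


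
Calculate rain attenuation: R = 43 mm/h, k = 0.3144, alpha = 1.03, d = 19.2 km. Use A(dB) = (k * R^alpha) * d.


gamma = 0.3144 * 43^1.03 = 15.134046 dB/km
A = 15.134046 * 19.2 = 290.57 dB

290.57 dB


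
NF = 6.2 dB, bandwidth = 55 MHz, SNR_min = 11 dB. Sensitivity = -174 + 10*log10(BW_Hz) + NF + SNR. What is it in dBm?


10*log10(55000000.0) = 77.4
S = -174 + 77.4 + 6.2 + 11 = -79.4 dBm

-79.4 dBm


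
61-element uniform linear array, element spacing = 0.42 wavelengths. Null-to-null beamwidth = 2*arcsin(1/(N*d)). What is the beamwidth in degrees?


1/(N*d) = 1/(61*0.42) = 0.039032
BW = 2*arcsin(0.039032) = 4.5 degrees

4.5 degrees


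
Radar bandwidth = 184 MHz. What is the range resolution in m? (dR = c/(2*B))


dR = 3e8 / (2 * 184000000.0) = 0.82 m

0.82 m


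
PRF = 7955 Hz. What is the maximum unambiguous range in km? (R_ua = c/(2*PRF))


R_ua = 3e8 / (2 * 7955) = 18856.1 m = 18.9 km

18.9 km


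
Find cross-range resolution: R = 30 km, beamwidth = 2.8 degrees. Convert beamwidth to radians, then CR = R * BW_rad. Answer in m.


BW_rad = 0.048869219
CR = 30000 * 0.048869219 = 1466.1 m

1466.1 m


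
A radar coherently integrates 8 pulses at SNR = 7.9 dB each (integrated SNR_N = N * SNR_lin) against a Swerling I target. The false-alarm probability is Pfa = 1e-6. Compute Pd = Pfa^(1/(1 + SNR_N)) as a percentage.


SNR_lin = 10^(7.9/10) = 6.16595
SNR_N = 8 * 6.16595 = 49.3276
1/(1 + SNR_N) = 1/50.3276 = 0.0198698
Pd = (1e-6)^0.0198698 = 0.75994
Pd = 76.0%

76.0%


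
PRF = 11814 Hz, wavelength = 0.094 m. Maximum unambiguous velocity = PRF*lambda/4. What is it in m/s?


V_ua = 11814 * 0.094 / 4 = 277.6 m/s

277.6 m/s


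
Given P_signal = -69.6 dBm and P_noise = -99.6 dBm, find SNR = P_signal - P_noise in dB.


SNR = -69.6 - (-99.6) = 30.0 dB

30.0 dB


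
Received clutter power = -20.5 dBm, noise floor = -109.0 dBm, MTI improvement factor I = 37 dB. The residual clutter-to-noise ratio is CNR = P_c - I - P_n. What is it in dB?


CNR = -20.5 - 37 - (-109.0) = 51.5 dB

51.5 dB


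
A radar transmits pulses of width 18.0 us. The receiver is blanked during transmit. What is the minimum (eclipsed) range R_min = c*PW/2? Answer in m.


R_min = 3e8 * 18.0e-6 / 2 = 2700.0 m

2700.0 m


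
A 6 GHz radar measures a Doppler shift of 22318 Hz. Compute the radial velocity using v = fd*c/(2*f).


v = 22318 * 3e8 / (2 * 6000000000.0) = 558.0 m/s

558.0 m/s


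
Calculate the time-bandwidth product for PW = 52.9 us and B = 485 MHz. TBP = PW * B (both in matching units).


TBP = 52.9 * 485 = 25656.5

25656.5


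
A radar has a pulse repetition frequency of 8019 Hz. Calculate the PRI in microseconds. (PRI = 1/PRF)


PRI = 1/8019 = 0.0001247038 s = 124.7 us

124.7 us


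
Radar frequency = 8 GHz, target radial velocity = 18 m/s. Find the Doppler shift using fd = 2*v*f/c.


fd = 2 * 18 * 8000000000.0 / 3e8 = 960.0 Hz

960.0 Hz


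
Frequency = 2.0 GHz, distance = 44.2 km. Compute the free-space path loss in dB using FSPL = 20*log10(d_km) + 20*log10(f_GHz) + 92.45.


20*log10(44.2) = 32.91
20*log10(2.0) = 6.02
FSPL = 131.4 dB

131.4 dB


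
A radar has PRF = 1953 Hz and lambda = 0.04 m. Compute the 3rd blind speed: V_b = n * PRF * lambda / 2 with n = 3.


V_blind = 3 * 1953 * 0.04 / 2 = 117.2 m/s

117.2 m/s


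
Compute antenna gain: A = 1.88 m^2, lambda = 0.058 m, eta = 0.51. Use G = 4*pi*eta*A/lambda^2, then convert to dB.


G_linear = 4*pi*0.51*1.88/0.058^2 = 3581.64
G_dB = 10*log10(3581.64) = 35.5 dB

35.5 dB


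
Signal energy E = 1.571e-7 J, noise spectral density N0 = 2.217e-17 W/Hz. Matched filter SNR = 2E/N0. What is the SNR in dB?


SNR_lin = 2 * 1.571e-7 / 2.217e-17 = 1.417e10
SNR_dB = 10*log10(1.417e10) = 101.5 dB

101.5 dB


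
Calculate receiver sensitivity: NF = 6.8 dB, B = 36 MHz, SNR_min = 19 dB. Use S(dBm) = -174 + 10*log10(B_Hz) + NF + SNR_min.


10*log10(36000000.0) = 75.56
S = -174 + 75.56 + 6.8 + 19 = -72.6 dBm

-72.6 dBm


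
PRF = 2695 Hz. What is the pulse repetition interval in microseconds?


PRI = 1/2695 = 0.0003710575 s = 371.1 us

371.1 us


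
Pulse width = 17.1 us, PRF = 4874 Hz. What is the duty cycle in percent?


DC = 17.1e-6 * 4874 * 100 = 8.33%

8.33%


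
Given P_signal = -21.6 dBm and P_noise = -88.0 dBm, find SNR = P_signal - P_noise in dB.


SNR = -21.6 - (-88.0) = 66.4 dB

66.4 dB


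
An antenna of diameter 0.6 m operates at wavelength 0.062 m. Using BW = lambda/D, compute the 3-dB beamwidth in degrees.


BW_rad = 0.062 / 0.6 = 0.103333
BW_deg = 5.92 degrees

5.92 degrees


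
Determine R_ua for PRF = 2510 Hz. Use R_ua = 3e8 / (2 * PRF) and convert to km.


R_ua = 3e8 / (2 * 2510) = 59761.0 m = 59.8 km

59.8 km


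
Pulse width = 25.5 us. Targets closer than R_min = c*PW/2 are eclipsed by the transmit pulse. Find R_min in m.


R_min = 3e8 * 25.5e-6 / 2 = 3825.0 m

3825.0 m


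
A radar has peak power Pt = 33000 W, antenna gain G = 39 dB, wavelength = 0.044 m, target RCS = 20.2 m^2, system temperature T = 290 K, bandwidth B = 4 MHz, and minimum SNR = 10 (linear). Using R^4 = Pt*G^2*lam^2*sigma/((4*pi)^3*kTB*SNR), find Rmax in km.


G_lin = 10^(39/10) = 7943.282347
R^4 = 33000 * 7943.282347^2 * 0.044^2 * 20.2 / ((4*pi)^3 * 1.38e-23 * 290 * 4000000.0 * 10)
R^4 = 2.56333e20 m^4
R_max = (2.56333e20)^(1/4) = 126532.2 m = 126.5 km

126.5 km


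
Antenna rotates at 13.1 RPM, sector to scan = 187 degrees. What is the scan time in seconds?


t = 187 / (13.1 * 360) * 60 = 2.38 s

2.38 s


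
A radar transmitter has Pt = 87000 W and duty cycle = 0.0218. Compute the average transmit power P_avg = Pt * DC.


P_avg = 87000 * 0.0218 = 1896.6 W

1896.6 W


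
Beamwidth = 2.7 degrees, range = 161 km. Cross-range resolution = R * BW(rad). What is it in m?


BW_rad = 0.04712389
CR = 161000 * 0.04712389 = 7586.9 m

7586.9 m


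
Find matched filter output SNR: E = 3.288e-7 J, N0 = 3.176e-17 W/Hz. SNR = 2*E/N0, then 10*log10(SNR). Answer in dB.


SNR_lin = 2 * 3.288e-7 / 3.176e-17 = 2.071e10
SNR_dB = 10*log10(2.071e10) = 103.2 dB

103.2 dB


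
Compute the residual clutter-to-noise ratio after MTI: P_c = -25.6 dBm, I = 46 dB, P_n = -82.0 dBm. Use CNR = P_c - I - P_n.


CNR = -25.6 - 46 - (-82.0) = 10.4 dB

10.4 dB


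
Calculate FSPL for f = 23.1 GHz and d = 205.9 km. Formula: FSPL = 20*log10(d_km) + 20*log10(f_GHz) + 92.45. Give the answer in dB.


20*log10(205.9) = 46.27
20*log10(23.1) = 27.27
FSPL = 166.0 dB

166.0 dB


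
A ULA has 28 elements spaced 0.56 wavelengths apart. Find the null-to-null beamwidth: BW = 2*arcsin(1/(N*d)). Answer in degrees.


1/(N*d) = 1/(28*0.56) = 0.063776
BW = 2*arcsin(0.063776) = 7.3 degrees

7.3 degrees


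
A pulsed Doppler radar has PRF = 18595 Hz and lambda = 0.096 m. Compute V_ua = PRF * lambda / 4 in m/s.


V_ua = 18595 * 0.096 / 4 = 446.3 m/s

446.3 m/s


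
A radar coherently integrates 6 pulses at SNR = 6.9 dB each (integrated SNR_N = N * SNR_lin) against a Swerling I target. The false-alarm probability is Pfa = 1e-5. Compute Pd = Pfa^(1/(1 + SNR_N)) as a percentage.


SNR_lin = 10^(6.9/10) = 4.89779
SNR_N = 6 * 4.89779 = 29.38674
1/(1 + SNR_N) = 1/30.38674 = 0.0329091
Pd = (1e-5)^0.0329091 = 0.68463
Pd = 68.5%

68.5%


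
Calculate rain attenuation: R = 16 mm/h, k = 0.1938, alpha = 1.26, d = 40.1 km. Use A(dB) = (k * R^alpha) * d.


gamma = 0.1938 * 16^1.26 = 6.375951 dB/km
A = 6.375951 * 40.1 = 255.68 dB

255.68 dB


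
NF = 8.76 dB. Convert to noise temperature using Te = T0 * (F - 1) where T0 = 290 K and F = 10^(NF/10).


NF_lin = 10^(8.76/10) = 7.516229
Te = 290 * (7.516229 - 1) = 1889.7 K

1889.7 K


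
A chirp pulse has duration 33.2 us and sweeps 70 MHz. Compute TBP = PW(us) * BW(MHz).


TBP = 33.2 * 70 = 2324.0

2324.0


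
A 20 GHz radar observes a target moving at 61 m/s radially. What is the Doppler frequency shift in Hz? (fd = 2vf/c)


fd = 2 * 61 * 20000000000.0 / 3e8 = 8133.3 Hz

8133.3 Hz


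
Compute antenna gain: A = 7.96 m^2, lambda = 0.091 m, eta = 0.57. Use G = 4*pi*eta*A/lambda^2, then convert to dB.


G_linear = 4*pi*0.57*7.96/0.091^2 = 6885.18
G_dB = 10*log10(6885.18) = 38.4 dB

38.4 dB


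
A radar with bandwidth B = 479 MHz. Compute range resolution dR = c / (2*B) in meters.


dR = 3e8 / (2 * 479000000.0) = 0.31 m

0.31 m


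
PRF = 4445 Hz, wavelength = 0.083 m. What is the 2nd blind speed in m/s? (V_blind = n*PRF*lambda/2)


V_blind = 2 * 4445 * 0.083 / 2 = 368.9 m/s

368.9 m/s


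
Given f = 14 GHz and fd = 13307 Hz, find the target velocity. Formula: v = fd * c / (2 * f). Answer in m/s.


v = 13307 * 3e8 / (2 * 14000000000.0) = 142.6 m/s

142.6 m/s


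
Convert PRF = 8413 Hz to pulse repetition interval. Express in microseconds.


PRI = 1/8413 = 0.0001188637 s = 118.9 us

118.9 us


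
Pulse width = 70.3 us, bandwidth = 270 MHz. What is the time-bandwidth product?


TBP = 70.3 * 270 = 18981.0

18981.0


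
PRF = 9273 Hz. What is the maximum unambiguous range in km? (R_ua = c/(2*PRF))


R_ua = 3e8 / (2 * 9273) = 16176.0 m = 16.2 km

16.2 km


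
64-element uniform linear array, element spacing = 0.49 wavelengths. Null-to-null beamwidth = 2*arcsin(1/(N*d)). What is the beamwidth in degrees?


1/(N*d) = 1/(64*0.49) = 0.031888
BW = 2*arcsin(0.031888) = 3.7 degrees

3.7 degrees


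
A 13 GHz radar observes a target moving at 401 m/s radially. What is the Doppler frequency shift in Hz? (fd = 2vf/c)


fd = 2 * 401 * 13000000000.0 / 3e8 = 34753.3 Hz

34753.3 Hz


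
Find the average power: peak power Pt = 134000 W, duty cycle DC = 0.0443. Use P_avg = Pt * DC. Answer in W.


P_avg = 134000 * 0.0443 = 5936.2 W

5936.2 W


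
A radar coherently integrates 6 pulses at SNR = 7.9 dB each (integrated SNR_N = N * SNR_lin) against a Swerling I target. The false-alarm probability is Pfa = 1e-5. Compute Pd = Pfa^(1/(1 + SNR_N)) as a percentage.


SNR_lin = 10^(7.9/10) = 6.16595
SNR_N = 6 * 6.16595 = 36.9957
1/(1 + SNR_N) = 1/37.9957 = 0.0263188
Pd = (1e-5)^0.0263188 = 0.73859
Pd = 73.9%

73.9%


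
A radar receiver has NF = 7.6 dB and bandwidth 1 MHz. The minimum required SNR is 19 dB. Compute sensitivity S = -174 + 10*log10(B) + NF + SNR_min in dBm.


10*log10(1000000.0) = 60.0
S = -174 + 60.0 + 7.6 + 19 = -87.4 dBm

-87.4 dBm


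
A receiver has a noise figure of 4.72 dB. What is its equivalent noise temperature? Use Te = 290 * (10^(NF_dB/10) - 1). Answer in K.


NF_lin = 10^(4.72/10) = 2.964831
Te = 290 * (2.964831 - 1) = 569.8 K

569.8 K


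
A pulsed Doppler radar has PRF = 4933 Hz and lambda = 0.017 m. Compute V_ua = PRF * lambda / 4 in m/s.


V_ua = 4933 * 0.017 / 4 = 21.0 m/s

21.0 m/s


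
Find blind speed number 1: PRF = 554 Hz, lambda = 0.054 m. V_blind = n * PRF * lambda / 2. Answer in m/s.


V_blind = 1 * 554 * 0.054 / 2 = 15.0 m/s

15.0 m/s


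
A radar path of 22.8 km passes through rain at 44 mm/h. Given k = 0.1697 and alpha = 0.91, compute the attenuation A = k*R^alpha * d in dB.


gamma = 0.1697 * 44^0.91 = 5.311581 dB/km
A = 5.311581 * 22.8 = 121.1 dB

121.1 dB


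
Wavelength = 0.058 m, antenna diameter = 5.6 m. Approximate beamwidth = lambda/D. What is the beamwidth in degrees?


BW_rad = 0.058 / 5.6 = 0.010357
BW_deg = 0.59 degrees

0.59 degrees


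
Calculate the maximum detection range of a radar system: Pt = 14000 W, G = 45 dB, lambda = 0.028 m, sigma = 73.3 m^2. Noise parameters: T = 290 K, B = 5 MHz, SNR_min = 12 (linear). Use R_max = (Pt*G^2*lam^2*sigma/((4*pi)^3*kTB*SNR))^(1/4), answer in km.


G_lin = 10^(45/10) = 31622.776602
R^4 = 14000 * 31622.776602^2 * 0.028^2 * 73.3 / ((4*pi)^3 * 1.38e-23 * 290 * 5000000.0 * 12)
R^4 = 1.68846e21 m^4
R_max = (1.68846e21)^(1/4) = 202708.8 m = 202.7 km

202.7 km


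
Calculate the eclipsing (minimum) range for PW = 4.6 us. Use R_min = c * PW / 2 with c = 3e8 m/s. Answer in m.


R_min = 3e8 * 4.6e-6 / 2 = 690.0 m

690.0 m


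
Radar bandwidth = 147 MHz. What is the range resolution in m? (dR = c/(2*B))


dR = 3e8 / (2 * 147000000.0) = 1.02 m

1.02 m


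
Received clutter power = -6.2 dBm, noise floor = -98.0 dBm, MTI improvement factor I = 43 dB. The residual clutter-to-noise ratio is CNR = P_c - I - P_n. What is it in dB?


CNR = -6.2 - 43 - (-98.0) = 48.8 dB

48.8 dB


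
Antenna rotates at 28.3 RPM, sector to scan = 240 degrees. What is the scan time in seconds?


t = 240 / (28.3 * 360) * 60 = 1.41 s

1.41 s


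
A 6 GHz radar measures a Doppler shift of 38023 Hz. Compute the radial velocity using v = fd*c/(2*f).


v = 38023 * 3e8 / (2 * 6000000000.0) = 950.6 m/s

950.6 m/s


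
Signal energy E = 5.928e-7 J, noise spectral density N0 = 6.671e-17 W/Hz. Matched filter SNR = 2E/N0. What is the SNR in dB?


SNR_lin = 2 * 5.928e-7 / 6.671e-17 = 1.777e10
SNR_dB = 10*log10(1.777e10) = 102.5 dB

102.5 dB


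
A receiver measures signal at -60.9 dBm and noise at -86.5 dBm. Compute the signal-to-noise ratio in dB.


SNR = -60.9 - (-86.5) = 25.6 dB

25.6 dB


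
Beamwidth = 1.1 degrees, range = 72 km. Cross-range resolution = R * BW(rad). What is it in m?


BW_rad = 0.019198622
CR = 72000 * 0.019198622 = 1382.3 m

1382.3 m


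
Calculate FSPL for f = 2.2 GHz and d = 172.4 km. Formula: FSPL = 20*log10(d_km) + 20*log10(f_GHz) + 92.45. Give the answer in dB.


20*log10(172.4) = 44.73
20*log10(2.2) = 6.85
FSPL = 144.0 dB

144.0 dB


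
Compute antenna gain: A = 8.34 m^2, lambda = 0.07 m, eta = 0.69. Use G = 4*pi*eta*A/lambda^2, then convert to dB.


G_linear = 4*pi*0.69*8.34/0.07^2 = 14758.05
G_dB = 10*log10(14758.05) = 41.7 dB

41.7 dB


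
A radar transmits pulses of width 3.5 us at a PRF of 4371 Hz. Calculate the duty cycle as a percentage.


DC = 3.5e-6 * 4371 * 100 = 1.53%

1.53%


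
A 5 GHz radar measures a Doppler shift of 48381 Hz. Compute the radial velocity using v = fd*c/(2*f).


v = 48381 * 3e8 / (2 * 5000000000.0) = 1451.4 m/s

1451.4 m/s


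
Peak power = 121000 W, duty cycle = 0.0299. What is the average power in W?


P_avg = 121000 * 0.0299 = 3617.9 W

3617.9 W


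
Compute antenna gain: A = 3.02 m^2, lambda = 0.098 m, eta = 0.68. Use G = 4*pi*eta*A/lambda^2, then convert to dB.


G_linear = 4*pi*0.68*3.02/0.098^2 = 2687.04
G_dB = 10*log10(2687.04) = 34.3 dB

34.3 dB


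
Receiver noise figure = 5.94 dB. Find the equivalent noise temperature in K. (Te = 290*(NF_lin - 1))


NF_lin = 10^(5.94/10) = 3.926449
Te = 290 * (3.926449 - 1) = 848.7 K

848.7 K


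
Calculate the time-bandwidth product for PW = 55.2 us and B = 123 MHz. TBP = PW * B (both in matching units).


TBP = 55.2 * 123 = 6789.6

6789.6


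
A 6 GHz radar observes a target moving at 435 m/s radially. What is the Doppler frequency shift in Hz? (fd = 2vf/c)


fd = 2 * 435 * 6000000000.0 / 3e8 = 17400.0 Hz

17400.0 Hz


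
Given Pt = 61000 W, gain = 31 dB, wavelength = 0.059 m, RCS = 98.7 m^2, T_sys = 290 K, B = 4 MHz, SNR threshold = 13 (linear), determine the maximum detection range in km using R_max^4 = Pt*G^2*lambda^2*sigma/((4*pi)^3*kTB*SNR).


G_lin = 10^(31/10) = 1258.925412
R^4 = 61000 * 1258.925412^2 * 0.059^2 * 98.7 / ((4*pi)^3 * 1.38e-23 * 290 * 4000000.0 * 13)
R^4 = 8.04342e19 m^4
R_max = (8.04342e19)^(1/4) = 94702.2 m = 94.7 km

94.7 km


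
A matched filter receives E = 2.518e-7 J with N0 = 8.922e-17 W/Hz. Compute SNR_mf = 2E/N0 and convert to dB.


SNR_lin = 2 * 2.518e-7 / 8.922e-17 = 5.644e9
SNR_dB = 10*log10(5.644e9) = 97.5 dB

97.5 dB


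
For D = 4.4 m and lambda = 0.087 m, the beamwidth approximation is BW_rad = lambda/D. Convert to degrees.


BW_rad = 0.087 / 4.4 = 0.019773
BW_deg = 1.13 degrees

1.13 degrees


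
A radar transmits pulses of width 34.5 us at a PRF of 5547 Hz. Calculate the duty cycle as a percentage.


DC = 34.5e-6 * 5547 * 100 = 19.14%

19.14%


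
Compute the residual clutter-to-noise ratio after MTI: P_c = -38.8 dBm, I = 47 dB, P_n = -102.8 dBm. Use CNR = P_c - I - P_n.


CNR = -38.8 - 47 - (-102.8) = 17.0 dB

17.0 dB


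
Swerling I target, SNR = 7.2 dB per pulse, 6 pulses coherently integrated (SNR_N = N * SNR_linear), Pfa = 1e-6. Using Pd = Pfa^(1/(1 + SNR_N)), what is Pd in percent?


SNR_lin = 10^(7.2/10) = 5.24807
SNR_N = 6 * 5.24807 = 31.48842
1/(1 + SNR_N) = 1/32.48842 = 0.0307802
Pd = (1e-6)^0.0307802 = 0.65361
Pd = 65.4%

65.4%


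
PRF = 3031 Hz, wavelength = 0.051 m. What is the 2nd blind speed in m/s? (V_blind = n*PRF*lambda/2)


V_blind = 2 * 3031 * 0.051 / 2 = 154.6 m/s

154.6 m/s


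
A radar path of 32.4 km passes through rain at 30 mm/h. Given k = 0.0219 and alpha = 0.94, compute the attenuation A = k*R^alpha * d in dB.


gamma = 0.0219 * 30^0.94 = 0.53572 dB/km
A = 0.53572 * 32.4 = 17.36 dB

17.36 dB


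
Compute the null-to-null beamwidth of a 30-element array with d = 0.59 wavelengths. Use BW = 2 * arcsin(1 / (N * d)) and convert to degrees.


1/(N*d) = 1/(30*0.59) = 0.056497
BW = 2*arcsin(0.056497) = 6.5 degrees

6.5 degrees


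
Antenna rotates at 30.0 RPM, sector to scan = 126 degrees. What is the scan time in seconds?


t = 126 / (30.0 * 360) * 60 = 0.7 s

0.7 s


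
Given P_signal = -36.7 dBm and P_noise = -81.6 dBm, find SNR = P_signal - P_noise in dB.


SNR = -36.7 - (-81.6) = 44.9 dB

44.9 dB


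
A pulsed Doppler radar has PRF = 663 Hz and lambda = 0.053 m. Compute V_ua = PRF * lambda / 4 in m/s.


V_ua = 663 * 0.053 / 4 = 8.8 m/s

8.8 m/s


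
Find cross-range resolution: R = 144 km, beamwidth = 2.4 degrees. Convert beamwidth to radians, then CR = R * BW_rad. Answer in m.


BW_rad = 0.041887902
CR = 144000 * 0.041887902 = 6031.9 m

6031.9 m


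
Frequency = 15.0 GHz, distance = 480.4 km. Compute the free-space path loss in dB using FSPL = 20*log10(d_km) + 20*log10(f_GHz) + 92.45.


20*log10(480.4) = 53.63
20*log10(15.0) = 23.52
FSPL = 169.6 dB

169.6 dB


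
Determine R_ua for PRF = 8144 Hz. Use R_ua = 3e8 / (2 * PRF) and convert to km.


R_ua = 3e8 / (2 * 8144) = 18418.5 m = 18.4 km

18.4 km


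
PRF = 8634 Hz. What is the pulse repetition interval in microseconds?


PRI = 1/8634 = 0.0001158212 s = 115.8 us

115.8 us


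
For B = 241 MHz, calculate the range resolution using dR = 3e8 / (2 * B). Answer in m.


dR = 3e8 / (2 * 241000000.0) = 0.62 m

0.62 m


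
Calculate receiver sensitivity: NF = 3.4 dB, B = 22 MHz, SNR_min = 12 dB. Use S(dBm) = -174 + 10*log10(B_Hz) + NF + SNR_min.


10*log10(22000000.0) = 73.42
S = -174 + 73.42 + 3.4 + 12 = -85.2 dBm

-85.2 dBm


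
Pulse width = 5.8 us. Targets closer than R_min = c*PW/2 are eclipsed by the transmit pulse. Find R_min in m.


R_min = 3e8 * 5.8e-6 / 2 = 870.0 m

870.0 m


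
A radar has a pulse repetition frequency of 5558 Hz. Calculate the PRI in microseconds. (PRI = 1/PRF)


PRI = 1/5558 = 0.0001799208 s = 179.9 us

179.9 us


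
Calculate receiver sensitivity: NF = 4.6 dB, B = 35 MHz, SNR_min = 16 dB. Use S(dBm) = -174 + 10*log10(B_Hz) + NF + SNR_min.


10*log10(35000000.0) = 75.44
S = -174 + 75.44 + 4.6 + 16 = -78.0 dBm

-78.0 dBm


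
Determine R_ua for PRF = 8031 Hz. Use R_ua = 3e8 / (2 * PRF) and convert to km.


R_ua = 3e8 / (2 * 8031) = 18677.6 m = 18.7 km

18.7 km


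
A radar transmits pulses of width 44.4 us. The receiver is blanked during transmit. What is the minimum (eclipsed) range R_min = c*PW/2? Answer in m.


R_min = 3e8 * 44.4e-6 / 2 = 6660.0 m

6660.0 m


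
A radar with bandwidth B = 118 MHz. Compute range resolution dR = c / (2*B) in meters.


dR = 3e8 / (2 * 118000000.0) = 1.27 m

1.27 m


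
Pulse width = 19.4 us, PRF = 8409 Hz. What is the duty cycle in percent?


DC = 19.4e-6 * 8409 * 100 = 16.31%

16.31%
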